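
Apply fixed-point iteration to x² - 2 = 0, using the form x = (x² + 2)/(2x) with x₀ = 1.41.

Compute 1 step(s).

Equation: x² - 2 = 0
Fixed-point form: x = (x² + 2)/(2x)
x₀ = 1.41

x_1 = g(1.410000) = 1.414220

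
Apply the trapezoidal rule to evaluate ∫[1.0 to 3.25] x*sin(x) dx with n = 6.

f(x) = x*sin(x)
a = 1.0, b = 3.25, n = 6
h = (b - a)/n = 0.375000

Trapezoidal rule: (h/2)[f(x₀) + 2f(x₁) + 2f(x₂) + ... + f(xₙ)]

x_0 = 1.0000, f(x_0) = 0.841471, coefficient = 1
x_1 = 1.3750, f(x_1) = 1.348728, coefficient = 2
x_2 = 1.7500, f(x_2) = 1.721975, coefficient = 2
x_3 = 2.1250, f(x_3) = 1.806930, coefficient = 2
x_4 = 2.5000, f(x_4) = 1.496180, coefficient = 2
x_5 = 2.8750, f(x_5) = 0.757407, coefficient = 2
x_6 = 3.2500, f(x_6) = -0.351634, coefficient = 1

I ≈ (0.375000/2) × 14.752278 = 2.766052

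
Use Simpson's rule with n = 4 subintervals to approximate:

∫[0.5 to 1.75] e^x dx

f(x) = e^x
a = 0.5, b = 1.75, n = 4
h = (b - a)/n = 0.312500

Simpson's rule: (h/3)[f(x₀) + 4f(x₁) + 2f(x₂) + ... + f(xₙ)]

x_0 = 0.5000, f(x_0) = 1.648721, coefficient = 1
x_1 = 0.8125, f(x_1) = 2.253535, coefficient = 4
x_2 = 1.1250, f(x_2) = 3.080217, coefficient = 2
x_3 = 1.4375, f(x_3) = 4.210157, coefficient = 4
x_4 = 1.7500, f(x_4) = 5.754603, coefficient = 1

I ≈ (0.312500/3) × 39.418526 = 4.106096
Exact value: 4.105881
Error: 0.000215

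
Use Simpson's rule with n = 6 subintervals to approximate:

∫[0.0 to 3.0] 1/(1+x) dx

f(x) = 1/(1+x)
a = 0.0, b = 3.0, n = 6
h = (b - a)/n = 0.500000

Simpson's rule: (h/3)[f(x₀) + 4f(x₁) + 2f(x₂) + ... + f(xₙ)]

x_0 = 0.0000, f(x_0) = 1.000000, coefficient = 1
x_1 = 0.5000, f(x_1) = 0.666667, coefficient = 4
x_2 = 1.0000, f(x_2) = 0.500000, coefficient = 2
x_3 = 1.5000, f(x_3) = 0.400000, coefficient = 4
x_4 = 2.0000, f(x_4) = 0.333333, coefficient = 2
x_5 = 2.5000, f(x_5) = 0.285714, coefficient = 4
x_6 = 3.0000, f(x_6) = 0.250000, coefficient = 1

I ≈ (0.500000/3) × 8.326190 = 1.387698
Exact value: 1.386294
Error: 0.001404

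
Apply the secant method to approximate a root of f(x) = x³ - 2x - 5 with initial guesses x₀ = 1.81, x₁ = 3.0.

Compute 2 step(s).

f(x) = x³ - 2x - 5
x₀ = 1.81, x₁ = 3.0

Secant formula: x_{n+1} = x_n - f(x_n)(x_n - x_{n-1})/(f(x_n) - f(x_{n-1}))

Iteration 1:
  f(1.810000) = -2.690259
  f(3.000000) = 16.000000
  x_2 = 3.000000 - 16.000000×(3.000000 - 1.810000)/(16.000000 - (-2.690259))
       = 1.981288
Iteration 2:
  f(3.000000) = 16.000000
  f(1.981288) = -1.185030
  x_3 = 1.981288 - (-1.185030)×(1.981288 - 3.000000)/(-1.185030 - 16.000000)
       = 2.051535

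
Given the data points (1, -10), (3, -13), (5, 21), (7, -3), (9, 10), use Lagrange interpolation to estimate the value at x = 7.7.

Lagrange interpolation formula:
P(x) = Σ yᵢ × Lᵢ(x)
where Lᵢ(x) = Π_{j≠i} (x - xⱼ)/(xᵢ - xⱼ)

L_0(7.7) = (7.7 - 3)/(1 - 3) × (7.7 - 5)/(1 - 5) × (7.7 - 7)/(1 - 7) × (7.7 - 9)/(1 - 9) = -0.030073
L_1(7.7) = (7.7 - 1)/(3 - 1) × (7.7 - 5)/(3 - 5) × (7.7 - 7)/(3 - 7) × (7.7 - 9)/(3 - 9) = 0.171478
L_2(7.7) = (7.7 - 1)/(5 - 1) × (7.7 - 3)/(5 - 3) × (7.7 - 7)/(5 - 7) × (7.7 - 9)/(5 - 9) = -0.447748
L_3(7.7) = (7.7 - 1)/(7 - 1) × (7.7 - 3)/(7 - 3) × (7.7 - 5)/(7 - 5) × (7.7 - 9)/(7 - 9) = 1.151353
L_4(7.7) = (7.7 - 1)/(9 - 1) × (7.7 - 3)/(9 - 3) × (7.7 - 5)/(9 - 5) × (7.7 - 7)/(9 - 7) = 0.154990

P(7.7) = (-10)×L_0(7.7) + (-13)×L_1(7.7) + 21×L_2(7.7) + (-3)×L_3(7.7) + 10×L_4(7.7)
P(7.7) = -13.235367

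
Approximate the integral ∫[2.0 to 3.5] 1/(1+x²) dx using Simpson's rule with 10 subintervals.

f(x) = 1/(1+x²)
a = 2.0, b = 3.5, n = 10
h = (b - a)/n = 0.150000

Simpson's rule: (h/3)[f(x₀) + 4f(x₁) + 2f(x₂) + ... + f(xₙ)]

x_0 = 2.0000, f(x_0) = 0.200000, coefficient = 1
x_1 = 2.1500, f(x_1) = 0.177857, coefficient = 4
x_2 = 2.3000, f(x_2) = 0.158983, coefficient = 2
x_3 = 2.4500, f(x_3) = 0.142806, coefficient = 4
x_4 = 2.6000, f(x_4) = 0.128866, coefficient = 2
x_5 = 2.7500, f(x_5) = 0.116788, coefficient = 4
x_6 = 2.9000, f(x_6) = 0.106270, coefficient = 2
x_7 = 3.0500, f(x_7) = 0.097064, coefficient = 4
x_8 = 3.2000, f(x_8) = 0.088968, coefficient = 2
x_9 = 3.3500, f(x_9) = 0.081816, coefficient = 4
x_10 = 3.5000, f(x_10) = 0.075472, coefficient = 1

I ≈ (0.150000/3) × 3.706970 = 0.185349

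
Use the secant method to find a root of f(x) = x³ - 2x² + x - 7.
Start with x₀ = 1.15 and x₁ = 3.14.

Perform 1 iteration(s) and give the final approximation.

f(x) = x³ - 2x² + x - 7
x₀ = 1.15, x₁ = 3.14

Secant formula: x_{n+1} = x_n - f(x_n)(x_n - x_{n-1})/(f(x_n) - f(x_{n-1}))

Iteration 1:
  f(1.150000) = -6.974125
  f(3.140000) = 7.379944
  x_2 = 3.140000 - 7.379944×(3.140000 - 1.150000)/(7.379944 - (-6.974125))
       = 2.116869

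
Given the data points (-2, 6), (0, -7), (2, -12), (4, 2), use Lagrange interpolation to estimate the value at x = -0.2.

Lagrange interpolation formula:
P(x) = Σ yᵢ × Lᵢ(x)
where Lᵢ(x) = Π_{j≠i} (x - xⱼ)/(xᵢ - xⱼ)

L_0(-0.2) = (-0.2 - 0)/(-2 - 0) × (-0.2 - 2)/(-2 - 2) × (-0.2 - 4)/(-2 - 4) = 0.038500
L_1(-0.2) = (-0.2 - (-2))/(0 - (-2)) × (-0.2 - 2)/(0 - 2) × (-0.2 - 4)/(0 - 4) = 1.039500
L_2(-0.2) = (-0.2 - (-2))/(2 - (-2)) × (-0.2 - 0)/(2 - 0) × (-0.2 - 4)/(2 - 4) = -0.094500
L_3(-0.2) = (-0.2 - (-2))/(4 - (-2)) × (-0.2 - 0)/(4 - 0) × (-0.2 - 2)/(4 - 2) = 0.016500

P(-0.2) = 6×L_0(-0.2) + (-7)×L_1(-0.2) + (-12)×L_2(-0.2) + 2×L_3(-0.2)
P(-0.2) = -5.878500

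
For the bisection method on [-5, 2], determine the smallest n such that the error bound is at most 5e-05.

We need (b-a)/2^n ≤ 5e-05
(2 - (-5))/2^n ≤ 5e-05
7/2^n ≤ 5e-05
2^n ≥ 140000
n ≥ log₂(140000) = 17.10
n ≥ 18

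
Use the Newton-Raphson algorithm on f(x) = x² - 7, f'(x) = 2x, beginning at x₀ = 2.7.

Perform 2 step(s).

f(x) = x² - 7
f'(x) = 2x
x₀ = 2.7

Newton-Raphson formula: x_{n+1} = x_n - f(x_n)/f'(x_n)

Iteration 1:
  f(2.700000) = 0.290000
  f'(2.700000) = 5.400000
  x_1 = 2.700000 - 0.290000/5.400000 = 2.646296
Iteration 2:
  f(2.646296) = 0.002884
  f'(2.646296) = 5.292593
  x_2 = 2.646296 - 0.002884/5.292593 = 2.645751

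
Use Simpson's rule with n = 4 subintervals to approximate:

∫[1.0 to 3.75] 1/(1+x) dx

f(x) = 1/(1+x)
a = 1.0, b = 3.75, n = 4
h = (b - a)/n = 0.687500

Simpson's rule: (h/3)[f(x₀) + 4f(x₁) + 2f(x₂) + ... + f(xₙ)]

x_0 = 1.0000, f(x_0) = 0.500000, coefficient = 1
x_1 = 1.6875, f(x_1) = 0.372093, coefficient = 4
x_2 = 2.3750, f(x_2) = 0.296296, coefficient = 2
x_3 = 3.0625, f(x_3) = 0.246154, coefficient = 4
x_4 = 3.7500, f(x_4) = 0.210526, coefficient = 1

I ≈ (0.687500/3) × 3.776106 = 0.865358
Exact value: 0.864997
Error: 0.000360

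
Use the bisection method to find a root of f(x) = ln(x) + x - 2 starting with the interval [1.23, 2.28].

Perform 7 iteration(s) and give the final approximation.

f(x) = ln(x) + x - 2
Initial interval: [1.23, 2.28]

Iteration 1:
  c_1 = (1.230000 + 2.280000)/2 = 1.755000
  f(c_1) = f(1.755000) = 0.317469
  f(a) × f(c) < 0, new interval: [1.230000, 1.755000]
Iteration 2:
  c_2 = (1.230000 + 1.755000)/2 = 1.492500
  f(c_2) = f(1.492500) = -0.107047
  f(a) × f(c) ≥ 0, new interval: [1.492500, 1.755000]
Iteration 3:
  c_3 = (1.492500 + 1.755000)/2 = 1.623750
  f(c_3) = f(1.623750) = 0.108488
  f(a) × f(c) < 0, new interval: [1.492500, 1.623750]
Iteration 4:
  c_4 = (1.492500 + 1.623750)/2 = 1.558125
  f(c_4) = f(1.558125) = 0.001608
  f(a) × f(c) < 0, new interval: [1.492500, 1.558125]
Iteration 5:
  c_5 = (1.492500 + 1.558125)/2 = 1.525313
  f(c_5) = f(1.525313) = -0.052488
  f(a) × f(c) ≥ 0, new interval: [1.525313, 1.558125]
Iteration 6:
  c_6 = (1.525313 + 1.558125)/2 = 1.541719
  f(c_6) = f(1.541719) = -0.025383
  f(a) × f(c) ≥ 0, new interval: [1.541719, 1.558125]
Iteration 7:
  c_7 = (1.541719 + 1.558125)/2 = 1.549922
  f(c_7) = f(1.549922) = -0.011874
  f(a) × f(c) ≥ 0, new interval: [1.549922, 1.558125]

After 7 iteration(s), the approximation is c_7 = 1.549922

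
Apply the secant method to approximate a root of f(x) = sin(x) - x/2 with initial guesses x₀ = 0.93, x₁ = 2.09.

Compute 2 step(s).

f(x) = sin(x) - x/2
x₀ = 0.93, x₁ = 2.09

Secant formula: x_{n+1} = x_n - f(x_n)(x_n - x_{n-1})/(f(x_n) - f(x_{n-1}))

Iteration 1:
  f(0.930000) = 0.336620
  f(2.090000) = -0.176785
  x_2 = 2.090000 - (-0.176785)×(2.090000 - 0.930000)/(-0.176785 - 0.336620)
       = 1.690567
Iteration 2:
  f(2.090000) = -0.176785
  f(1.690567) = 0.147553
  x_3 = 1.690567 - 0.147553×(1.690567 - 2.090000)/(0.147553 - (-0.176785))
       = 1.872283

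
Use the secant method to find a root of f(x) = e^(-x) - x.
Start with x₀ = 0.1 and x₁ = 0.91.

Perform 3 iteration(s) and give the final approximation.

f(x) = e^(-x) - x
x₀ = 0.1, x₁ = 0.91

Secant formula: x_{n+1} = x_n - f(x_n)(x_n - x_{n-1})/(f(x_n) - f(x_{n-1}))

Iteration 1:
  f(0.100000) = 0.804837
  f(0.910000) = -0.507476
  x_2 = 0.910000 - (-0.507476)×(0.910000 - 0.100000)/(-0.507476 - 0.804837)
       = 0.596770
Iteration 2:
  f(0.910000) = -0.507476
  f(0.596770) = -0.046183
  x_3 = 0.596770 - (-0.046183)×(0.596770 - 0.910000)/(-0.046183 - (-0.507476))
       = 0.565411
Iteration 3:
  f(0.596770) = -0.046183
  f(0.565411) = 0.002716
  x_4 = 0.565411 - 0.002716×(0.565411 - 0.596770)/(0.002716 - (-0.046183))
       = 0.567153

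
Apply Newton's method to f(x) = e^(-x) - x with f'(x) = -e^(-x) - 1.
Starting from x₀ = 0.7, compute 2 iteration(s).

f(x) = e^(-x) - x
f'(x) = -e^(-x) - 1
x₀ = 0.7

Newton-Raphson formula: x_{n+1} = x_n - f(x_n)/f'(x_n)

Iteration 1:
  f(0.700000) = -0.203415
  f'(0.700000) = -1.496585
  x_1 = 0.700000 - (-0.203415)/(-1.496585) = 0.564081
Iteration 2:
  f(0.564081) = 0.004802
  f'(0.564081) = -1.568883
  x_2 = 0.564081 - 0.004802/(-1.568883) = 0.567142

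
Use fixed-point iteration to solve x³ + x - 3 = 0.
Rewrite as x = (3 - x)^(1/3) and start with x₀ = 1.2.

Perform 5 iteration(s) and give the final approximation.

Equation: x³ + x - 3 = 0
Fixed-point form: x = (3 - x)^(1/3)
x₀ = 1.2

x_1 = g(1.200000) = 1.216440
x_2 = g(1.216440) = 1.212726
x_3 = g(1.212726) = 1.213567
x_4 = g(1.213567) = 1.213377
x_5 = g(1.213377) = 1.213420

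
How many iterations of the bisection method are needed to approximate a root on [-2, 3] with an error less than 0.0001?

We need (b-a)/2^n ≤ 0.0001
(3 - (-2))/2^n ≤ 0.0001
5/2^n ≤ 0.0001
2^n ≥ 50000
n ≥ log₂(50000) = 15.61
n ≥ 16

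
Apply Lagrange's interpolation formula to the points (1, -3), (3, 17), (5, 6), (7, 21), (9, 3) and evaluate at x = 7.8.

Lagrange interpolation formula:
P(x) = Σ yᵢ × Lᵢ(x)
where Lᵢ(x) = Π_{j≠i} (x - xⱼ)/(xᵢ - xⱼ)

L_0(7.8) = (7.8 - 3)/(1 - 3) × (7.8 - 5)/(1 - 5) × (7.8 - 7)/(1 - 7) × (7.8 - 9)/(1 - 9) = -0.033600
L_1(7.8) = (7.8 - 1)/(3 - 1) × (7.8 - 5)/(3 - 5) × (7.8 - 7)/(3 - 7) × (7.8 - 9)/(3 - 9) = 0.190400
L_2(7.8) = (7.8 - 1)/(5 - 1) × (7.8 - 3)/(5 - 3) × (7.8 - 7)/(5 - 7) × (7.8 - 9)/(5 - 9) = -0.489600
L_3(7.8) = (7.8 - 1)/(7 - 1) × (7.8 - 3)/(7 - 3) × (7.8 - 5)/(7 - 5) × (7.8 - 9)/(7 - 9) = 1.142400
L_4(7.8) = (7.8 - 1)/(9 - 1) × (7.8 - 3)/(9 - 3) × (7.8 - 5)/(9 - 5) × (7.8 - 7)/(9 - 7) = 0.190400

P(7.8) = (-3)×L_0(7.8) + 17×L_1(7.8) + 6×L_2(7.8) + 21×L_3(7.8) + 3×L_4(7.8)
P(7.8) = 24.961600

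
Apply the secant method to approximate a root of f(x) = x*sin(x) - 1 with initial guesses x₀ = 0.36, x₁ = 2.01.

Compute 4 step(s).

f(x) = x*sin(x) - 1
x₀ = 0.36, x₁ = 2.01

Secant formula: x_{n+1} = x_n - f(x_n)(x_n - x_{n-1})/(f(x_n) - f(x_{n-1}))

Iteration 1:
  f(0.360000) = -0.873181
  f(2.010000) = 0.819232
  x_2 = 2.010000 - 0.819232×(2.010000 - 0.360000)/(0.819232 - (-0.873181))
       = 1.211299
Iteration 2:
  f(2.010000) = 0.819232
  f(1.211299) = 0.133865
  x_3 = 1.211299 - 0.133865×(1.211299 - 2.010000)/(0.133865 - 0.819232)
       = 1.055298
Iteration 3:
  f(1.211299) = 0.133865
  f(1.055298) = -0.081841
  x_4 = 1.055298 - (-0.081841)×(1.055298 - 1.211299)/(-0.081841 - 0.133865)
       = 1.114486
Iteration 4:
  f(1.055298) = -0.081841
  f(1.114486) = 0.000457
  x_5 = 1.114486 - 0.000457×(1.114486 - 1.055298)/(0.000457 - (-0.081841))
       = 1.114158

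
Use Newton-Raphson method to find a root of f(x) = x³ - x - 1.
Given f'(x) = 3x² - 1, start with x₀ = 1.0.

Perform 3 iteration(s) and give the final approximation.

f(x) = x³ - x - 1
f'(x) = 3x² - 1
x₀ = 1.0

Newton-Raphson formula: x_{n+1} = x_n - f(x_n)/f'(x_n)

Iteration 1:
  f(1.000000) = -1.000000
  f'(1.000000) = 2.000000
  x_1 = 1.000000 - (-1.000000)/2.000000 = 1.500000
Iteration 2:
  f(1.500000) = 0.875000
  f'(1.500000) = 5.750000
  x_2 = 1.500000 - 0.875000/5.750000 = 1.347826
Iteration 3:
  f(1.347826) = 0.100682
  f'(1.347826) = 4.449905
  x_3 = 1.347826 - 0.100682/4.449905 = 1.325200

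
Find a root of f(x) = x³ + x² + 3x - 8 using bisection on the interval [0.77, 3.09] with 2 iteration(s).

f(x) = x³ + x² + 3x - 8
Initial interval: [0.77, 3.09]

Iteration 1:
  c_1 = (0.770000 + 3.090000)/2 = 1.930000
  f(c_1) = f(1.930000) = 8.703957
  f(a) × f(c) < 0, new interval: [0.770000, 1.930000]
Iteration 2:
  c_2 = (0.770000 + 1.930000)/2 = 1.350000
  f(c_2) = f(1.350000) = 0.332875
  f(a) × f(c) < 0, new interval: [0.770000, 1.350000]

After 2 iteration(s), the approximation is c_2 = 1.350000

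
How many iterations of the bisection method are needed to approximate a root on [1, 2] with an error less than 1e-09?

We need (b-a)/2^n ≤ 1e-09
(2 - 1)/2^n ≤ 1e-09
1/2^n ≤ 1e-09
2^n ≥ 1000000000
n ≥ log₂(1000000000) = 29.90
n ≥ 30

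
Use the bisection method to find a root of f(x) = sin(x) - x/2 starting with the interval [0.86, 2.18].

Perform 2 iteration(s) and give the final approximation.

f(x) = sin(x) - x/2
Initial interval: [0.86, 2.18]

Iteration 1:
  c_1 = (0.860000 + 2.180000)/2 = 1.520000
  f(c_1) = f(1.520000) = 0.238710
  f(a) × f(c) ≥ 0, new interval: [1.520000, 2.180000]
Iteration 2:
  c_2 = (1.520000 + 2.180000)/2 = 1.850000
  f(c_2) = f(1.850000) = 0.036275
  f(a) × f(c) ≥ 0, new interval: [1.850000, 2.180000]

After 2 iteration(s), the approximation is c_2 = 1.850000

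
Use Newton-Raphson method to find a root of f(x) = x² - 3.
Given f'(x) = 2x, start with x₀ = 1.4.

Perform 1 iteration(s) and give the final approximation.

f(x) = x² - 3
f'(x) = 2x
x₀ = 1.4

Newton-Raphson formula: x_{n+1} = x_n - f(x_n)/f'(x_n)

Iteration 1:
  f(1.400000) = -1.040000
  f'(1.400000) = 2.800000
  x_1 = 1.400000 - (-1.040000)/2.800000 = 1.771429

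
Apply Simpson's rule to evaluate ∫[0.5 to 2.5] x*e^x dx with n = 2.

f(x) = x*e^x
a = 0.5, b = 2.5, n = 2
h = (b - a)/n = 1.000000

Simpson's rule: (h/3)[f(x₀) + 4f(x₁) + 2f(x₂) + ... + f(xₙ)]

x_0 = 0.5000, f(x_0) = 0.824361, coefficient = 1
x_1 = 1.5000, f(x_1) = 6.722534, coefficient = 4
x_2 = 2.5000, f(x_2) = 30.456235, coefficient = 1

I ≈ (1.000000/3) × 58.170730 = 19.390243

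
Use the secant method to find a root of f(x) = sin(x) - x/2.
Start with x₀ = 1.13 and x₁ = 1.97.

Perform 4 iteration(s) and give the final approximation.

f(x) = sin(x) - x/2
x₀ = 1.13, x₁ = 1.97

Secant formula: x_{n+1} = x_n - f(x_n)(x_n - x_{n-1})/(f(x_n) - f(x_{n-1}))

Iteration 1:
  f(1.130000) = 0.339412
  f(1.970000) = -0.063629
  x_2 = 1.970000 - (-0.063629)×(1.970000 - 1.130000)/(-0.063629 - 0.339412)
       = 1.837387
Iteration 2:
  f(1.970000) = -0.063629
  f(1.837387) = 0.045981
  x_3 = 1.837387 - 0.045981×(1.837387 - 1.970000)/(0.045981 - (-0.063629))
       = 1.893018
Iteration 3:
  f(1.837387) = 0.045981
  f(1.893018) = 0.002025
  x_4 = 1.893018 - 0.002025×(1.893018 - 1.837387)/(0.002025 - 0.045981)
       = 1.895581
Iteration 4:
  f(1.893018) = 0.002025
  f(1.895581) = -0.000071
  x_5 = 1.895581 - (-0.000071)×(1.895581 - 1.893018)/(-0.000071 - 0.002025)
       = 1.895494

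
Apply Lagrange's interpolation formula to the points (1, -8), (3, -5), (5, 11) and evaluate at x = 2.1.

Lagrange interpolation formula:
P(x) = Σ yᵢ × Lᵢ(x)
where Lᵢ(x) = Π_{j≠i} (x - xⱼ)/(xᵢ - xⱼ)

L_0(2.1) = (2.1 - 3)/(1 - 3) × (2.1 - 5)/(1 - 5) = 0.326250
L_1(2.1) = (2.1 - 1)/(3 - 1) × (2.1 - 5)/(3 - 5) = 0.797500
L_2(2.1) = (2.1 - 1)/(5 - 1) × (2.1 - 3)/(5 - 3) = -0.123750

P(2.1) = (-8)×L_0(2.1) + (-5)×L_1(2.1) + 11×L_2(2.1)
P(2.1) = -7.958750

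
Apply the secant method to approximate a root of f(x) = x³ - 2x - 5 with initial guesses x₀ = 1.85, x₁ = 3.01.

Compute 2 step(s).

f(x) = x³ - 2x - 5
x₀ = 1.85, x₁ = 3.01

Secant formula: x_{n+1} = x_n - f(x_n)(x_n - x_{n-1})/(f(x_n) - f(x_{n-1}))

Iteration 1:
  f(1.850000) = -2.368375
  f(3.010000) = 16.250901
  x_2 = 3.010000 - 16.250901×(3.010000 - 1.850000)/(16.250901 - (-2.368375))
       = 1.997552
Iteration 2:
  f(3.010000) = 16.250901
  f(1.997552) = -1.024442
  x_3 = 1.997552 - (-1.024442)×(1.997552 - 3.010000)/(-1.024442 - 16.250901)
       = 2.057591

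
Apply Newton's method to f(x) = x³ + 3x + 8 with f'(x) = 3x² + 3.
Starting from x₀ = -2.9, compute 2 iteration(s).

f(x) = x³ + 3x + 8
f'(x) = 3x² + 3
x₀ = -2.9

Newton-Raphson formula: x_{n+1} = x_n - f(x_n)/f'(x_n)

Iteration 1:
  f(-2.900000) = -25.089000
  f'(-2.900000) = 28.230000
  x_1 = -2.900000 - (-25.089000)/28.230000 = -2.011265
Iteration 2:
  f(-2.011265) = -6.169732
  f'(-2.011265) = 15.135556
  x_2 = -2.011265 - (-6.169732)/15.135556 = -1.603633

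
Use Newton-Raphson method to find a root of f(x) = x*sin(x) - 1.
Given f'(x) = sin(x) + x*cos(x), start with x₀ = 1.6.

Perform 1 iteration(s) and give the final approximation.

f(x) = x*sin(x) - 1
f'(x) = sin(x) + x*cos(x)
x₀ = 1.6

Newton-Raphson formula: x_{n+1} = x_n - f(x_n)/f'(x_n)

Iteration 1:
  f(1.600000) = 0.599318
  f'(1.600000) = 0.952854
  x_1 = 1.600000 - 0.599318/0.952854 = 0.971029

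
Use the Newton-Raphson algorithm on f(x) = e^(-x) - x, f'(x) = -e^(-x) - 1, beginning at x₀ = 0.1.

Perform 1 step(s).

f(x) = e^(-x) - x
f'(x) = -e^(-x) - 1
x₀ = 0.1

Newton-Raphson formula: x_{n+1} = x_n - f(x_n)/f'(x_n)

Iteration 1:
  f(0.100000) = 0.804837
  f'(0.100000) = -1.904837
  x_1 = 0.100000 - 0.804837/(-1.904837) = 0.522523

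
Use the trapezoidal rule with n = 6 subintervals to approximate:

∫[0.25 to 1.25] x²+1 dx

f(x) = x²+1
a = 0.25, b = 1.25, n = 6
h = (b - a)/n = 0.166667

Trapezoidal rule: (h/2)[f(x₀) + 2f(x₁) + 2f(x₂) + ... + f(xₙ)]

x_0 = 0.2500, f(x_0) = 1.062500, coefficient = 1
x_1 = 0.4167, f(x_1) = 1.173611, coefficient = 2
x_2 = 0.5833, f(x_2) = 1.340278, coefficient = 2
x_3 = 0.7500, f(x_3) = 1.562500, coefficient = 2
x_4 = 0.9167, f(x_4) = 1.840278, coefficient = 2
x_5 = 1.0833, f(x_5) = 2.173611, coefficient = 2
x_6 = 1.2500, f(x_6) = 2.562500, coefficient = 1

I ≈ (0.166667/2) × 19.805556 = 1.650463
Exact value: 1.645833
Error: 0.004630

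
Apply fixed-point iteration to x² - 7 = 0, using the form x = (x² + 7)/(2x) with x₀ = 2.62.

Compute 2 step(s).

Equation: x² - 7 = 0
Fixed-point form: x = (x² + 7)/(2x)
x₀ = 2.62

x_1 = g(2.620000) = 2.645878
x_2 = g(2.645878) = 2.645751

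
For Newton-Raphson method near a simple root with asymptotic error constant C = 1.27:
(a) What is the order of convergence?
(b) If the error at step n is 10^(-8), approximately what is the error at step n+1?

(a) Newton-Raphson has quadratic (order 2) convergence near simple roots.
    This means |e_{n+1}| ≈ C|e_n|².

(b) With |e_n| = 10^(-8) and C = 1.27:
    |e_{n+1}| ≈ 1.27 × (10^(-8))² = 1.27 × 10^(-16)

(a) 2 (quadratic); (b) |e_{n+1}| ≈ 1.270e-16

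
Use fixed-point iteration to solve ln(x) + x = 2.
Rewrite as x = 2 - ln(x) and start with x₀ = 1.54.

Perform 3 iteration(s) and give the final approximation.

Equation: ln(x) + x = 2
Fixed-point form: x = 2 - ln(x)
x₀ = 1.54

x_1 = g(1.540000) = 1.568218
x_2 = g(1.568218) = 1.550060
x_3 = g(1.550060) = 1.561706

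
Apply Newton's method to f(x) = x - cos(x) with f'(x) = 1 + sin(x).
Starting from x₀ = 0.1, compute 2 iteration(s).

f(x) = x - cos(x)
f'(x) = 1 + sin(x)
x₀ = 0.1

Newton-Raphson formula: x_{n+1} = x_n - f(x_n)/f'(x_n)

Iteration 1:
  f(0.100000) = -0.895004
  f'(0.100000) = 1.099833
  x_1 = 0.100000 - (-0.895004)/1.099833 = 0.913763
Iteration 2:
  f(0.913763) = 0.302993
  f'(0.913763) = 1.791808
  x_2 = 0.913763 - 0.302993/1.791808 = 0.744664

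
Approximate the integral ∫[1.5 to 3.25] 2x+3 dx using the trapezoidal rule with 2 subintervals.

f(x) = 2x+3
a = 1.5, b = 3.25, n = 2
h = (b - a)/n = 0.875000

Trapezoidal rule: (h/2)[f(x₀) + 2f(x₁) + 2f(x₂) + ... + f(xₙ)]

x_0 = 1.5000, f(x_0) = 6.000000, coefficient = 1
x_1 = 2.3750, f(x_1) = 7.750000, coefficient = 2
x_2 = 3.2500, f(x_2) = 9.500000, coefficient = 1

I ≈ (0.875000/2) × 31.000000 = 13.562500
Exact value: 13.562500
Error: 0.000000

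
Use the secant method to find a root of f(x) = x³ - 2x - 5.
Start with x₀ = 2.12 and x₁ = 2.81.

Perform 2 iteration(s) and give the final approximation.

f(x) = x³ - 2x - 5
x₀ = 2.12, x₁ = 2.81

Secant formula: x_{n+1} = x_n - f(x_n)(x_n - x_{n-1})/(f(x_n) - f(x_{n-1}))

Iteration 1:
  f(2.120000) = 0.288128
  f(2.810000) = 11.568041
  x_2 = 2.810000 - 11.568041×(2.810000 - 2.120000)/(11.568041 - 0.288128)
       = 2.102375
Iteration 2:
  f(2.810000) = 11.568041
  f(2.102375) = 0.087707
  x_3 = 2.102375 - 0.087707×(2.102375 - 2.810000)/(0.087707 - 11.568041)
       = 2.096969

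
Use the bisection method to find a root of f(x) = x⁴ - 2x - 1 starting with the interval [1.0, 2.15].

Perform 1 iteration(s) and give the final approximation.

f(x) = x⁴ - 2x - 1
Initial interval: [1.0, 2.15]

Iteration 1:
  c_1 = (1.000000 + 2.150000)/2 = 1.575000
  f(c_1) = f(1.575000) = 2.003500
  f(a) × f(c) < 0, new interval: [1.000000, 1.575000]

After 1 iteration(s), the approximation is c_1 = 1.575000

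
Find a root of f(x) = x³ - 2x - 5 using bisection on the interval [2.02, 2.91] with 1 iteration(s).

f(x) = x³ - 2x - 5
Initial interval: [2.02, 2.91]

Iteration 1:
  c_1 = (2.020000 + 2.910000)/2 = 2.465000
  f(c_1) = f(2.465000) = 5.047895
  f(a) × f(c) < 0, new interval: [2.020000, 2.465000]

After 1 iteration(s), the approximation is c_1 = 2.465000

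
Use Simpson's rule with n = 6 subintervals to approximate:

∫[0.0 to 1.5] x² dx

f(x) = x²
a = 0.0, b = 1.5, n = 6
h = (b - a)/n = 0.250000

Simpson's rule: (h/3)[f(x₀) + 4f(x₁) + 2f(x₂) + ... + f(xₙ)]

x_0 = 0.0000, f(x_0) = 0.000000, coefficient = 1
x_1 = 0.2500, f(x_1) = 0.062500, coefficient = 4
x_2 = 0.5000, f(x_2) = 0.250000, coefficient = 2
x_3 = 0.7500, f(x_3) = 0.562500, coefficient = 4
x_4 = 1.0000, f(x_4) = 1.000000, coefficient = 2
x_5 = 1.2500, f(x_5) = 1.562500, coefficient = 4
x_6 = 1.5000, f(x_6) = 2.250000, coefficient = 1

I ≈ (0.250000/3) × 13.500000 = 1.125000
Exact value: 1.125000
Error: 0.000000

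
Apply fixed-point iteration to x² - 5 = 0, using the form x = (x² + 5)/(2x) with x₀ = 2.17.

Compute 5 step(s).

Equation: x² - 5 = 0
Fixed-point form: x = (x² + 5)/(2x)
x₀ = 2.17

x_1 = g(2.170000) = 2.237074
x_2 = g(2.237074) = 2.236068
x_3 = g(2.236068) = 2.236068
x_4 = g(2.236068) = 2.236068
x_5 = g(2.236068) = 2.236068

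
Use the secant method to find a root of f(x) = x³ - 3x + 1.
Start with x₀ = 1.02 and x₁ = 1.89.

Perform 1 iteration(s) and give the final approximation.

f(x) = x³ - 3x + 1
x₀ = 1.02, x₁ = 1.89

Secant formula: x_{n+1} = x_n - f(x_n)(x_n - x_{n-1})/(f(x_n) - f(x_{n-1}))

Iteration 1:
  f(1.020000) = -0.998792
  f(1.890000) = 2.081269
  x_2 = 1.890000 - 2.081269×(1.890000 - 1.020000)/(2.081269 - (-0.998792))
       = 1.302121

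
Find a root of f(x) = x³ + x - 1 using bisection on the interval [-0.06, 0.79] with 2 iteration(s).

f(x) = x³ + x - 1
Initial interval: [-0.06, 0.79]

Iteration 1:
  c_1 = (-0.060000 + 0.790000)/2 = 0.365000
  f(c_1) = f(0.365000) = -0.586373
  f(a) × f(c) ≥ 0, new interval: [0.365000, 0.790000]
Iteration 2:
  c_2 = (0.365000 + 0.790000)/2 = 0.577500
  f(c_2) = f(0.577500) = -0.229900
  f(a) × f(c) ≥ 0, new interval: [0.577500, 0.790000]

After 2 iteration(s), the approximation is c_2 = 0.577500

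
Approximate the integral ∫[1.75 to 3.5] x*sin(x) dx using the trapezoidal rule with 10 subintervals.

f(x) = x*sin(x)
a = 1.75, b = 3.5, n = 10
h = (b - a)/n = 0.175000

Trapezoidal rule: (h/2)[f(x₀) + 2f(x₁) + 2f(x₂) + ... + f(xₙ)]

x_0 = 1.7500, f(x_0) = 1.721975, coefficient = 1
x_1 = 1.9250, f(x_1) = 1.805502, coefficient = 2
x_2 = 2.1000, f(x_2) = 1.812740, coefficient = 2
x_3 = 2.2750, f(x_3) = 1.733840, coefficient = 2
x_4 = 2.4500, f(x_4) = 1.562524, coefficient = 2
x_5 = 2.6250, f(x_5) = 1.296541, coefficient = 2
x_6 = 2.8000, f(x_6) = 0.937967, coefficient = 2
x_7 = 2.9750, f(x_7) = 0.493324, coefficient = 2
x_8 = 3.1500, f(x_8) = -0.026483, coefficient = 2
x_9 = 3.3250, f(x_9) = -0.606416, coefficient = 2
x_10 = 3.5000, f(x_10) = -1.227741, coefficient = 1

I ≈ (0.175000/2) × 18.513308 = 1.619914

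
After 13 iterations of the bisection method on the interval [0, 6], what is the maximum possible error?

Bisection error bound: |error| ≤ (b-a)/2^n
|error| ≤ (6 - 0)/2^13 = 6/2^13
|error| ≤ 0.0007324219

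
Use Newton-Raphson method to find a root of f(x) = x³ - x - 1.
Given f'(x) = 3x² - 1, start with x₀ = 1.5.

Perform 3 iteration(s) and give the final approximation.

f(x) = x³ - x - 1
f'(x) = 3x² - 1
x₀ = 1.5

Newton-Raphson formula: x_{n+1} = x_n - f(x_n)/f'(x_n)

Iteration 1:
  f(1.500000) = 0.875000
  f'(1.500000) = 5.750000
  x_1 = 1.500000 - 0.875000/5.750000 = 1.347826
Iteration 2:
  f(1.347826) = 0.100682
  f'(1.347826) = 4.449905
  x_2 = 1.347826 - 0.100682/4.449905 = 1.325200
Iteration 3:
  f(1.325200) = 0.002058
  f'(1.325200) = 4.268468
  x_3 = 1.325200 - 0.002058/4.268468 = 1.324718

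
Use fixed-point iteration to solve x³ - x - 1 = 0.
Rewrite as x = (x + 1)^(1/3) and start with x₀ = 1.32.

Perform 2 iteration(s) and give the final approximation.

Equation: x³ - x - 1 = 0
Fixed-point form: x = (x + 1)^(1/3)
x₀ = 1.32

x_1 = g(1.320000) = 1.323821
x_2 = g(1.323821) = 1.324548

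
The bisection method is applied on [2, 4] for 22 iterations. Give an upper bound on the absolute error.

Bisection error bound: |error| ≤ (b-a)/2^n
|error| ≤ (4 - 2)/2^22 = 2/2^22
|error| ≤ 0.0000004768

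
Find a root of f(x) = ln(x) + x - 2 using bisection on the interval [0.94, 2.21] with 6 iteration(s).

f(x) = ln(x) + x - 2
Initial interval: [0.94, 2.21]

Iteration 1:
  c_1 = (0.940000 + 2.210000)/2 = 1.575000
  f(c_1) = f(1.575000) = 0.029255
  f(a) × f(c) < 0, new interval: [0.940000, 1.575000]
Iteration 2:
  c_2 = (0.940000 + 1.575000)/2 = 1.257500
  f(c_2) = f(1.257500) = -0.513374
  f(a) × f(c) ≥ 0, new interval: [1.257500, 1.575000]
Iteration 3:
  c_3 = (1.257500 + 1.575000)/2 = 1.416250
  f(c_3) = f(1.416250) = -0.235737
  f(a) × f(c) ≥ 0, new interval: [1.416250, 1.575000]
Iteration 4:
  c_4 = (1.416250 + 1.575000)/2 = 1.495625
  f(c_4) = f(1.495625) = -0.101831
  f(a) × f(c) ≥ 0, new interval: [1.495625, 1.575000]
Iteration 5:
  c_5 = (1.495625 + 1.575000)/2 = 1.535312
  f(c_5) = f(1.535312) = -0.035954
  f(a) × f(c) ≥ 0, new interval: [1.535312, 1.575000]
Iteration 6:
  c_6 = (1.535312 + 1.575000)/2 = 1.555156
  f(c_6) = f(1.555156) = -0.003268
  f(a) × f(c) ≥ 0, new interval: [1.555156, 1.575000]

After 6 iteration(s), the approximation is c_6 = 1.555156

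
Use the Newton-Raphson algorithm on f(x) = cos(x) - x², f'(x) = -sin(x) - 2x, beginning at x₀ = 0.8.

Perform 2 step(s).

f(x) = cos(x) - x²
f'(x) = -sin(x) - 2x
x₀ = 0.8

Newton-Raphson formula: x_{n+1} = x_n - f(x_n)/f'(x_n)

Iteration 1:
  f(0.800000) = 0.056707
  f'(0.800000) = -2.317356
  x_1 = 0.800000 - 0.056707/(-2.317356) = 0.824470
Iteration 2:
  f(0.824470) = -0.000806
  f'(0.824470) = -2.383129
  x_2 = 0.824470 - (-0.000806)/(-2.383129) = 0.824132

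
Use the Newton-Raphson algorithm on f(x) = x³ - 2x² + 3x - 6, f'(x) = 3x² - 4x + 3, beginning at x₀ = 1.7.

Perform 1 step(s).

f(x) = x³ - 2x² + 3x - 6
f'(x) = 3x² - 4x + 3
x₀ = 1.7

Newton-Raphson formula: x_{n+1} = x_n - f(x_n)/f'(x_n)

Iteration 1:
  f(1.700000) = -1.767000
  f'(1.700000) = 4.870000
  x_1 = 1.700000 - (-1.767000)/4.870000 = 2.062834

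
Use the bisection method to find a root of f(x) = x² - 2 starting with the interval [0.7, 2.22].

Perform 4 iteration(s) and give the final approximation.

f(x) = x² - 2
Initial interval: [0.7, 2.22]

Iteration 1:
  c_1 = (0.700000 + 2.220000)/2 = 1.460000
  f(c_1) = f(1.460000) = 0.131600
  f(a) × f(c) < 0, new interval: [0.700000, 1.460000]
Iteration 2:
  c_2 = (0.700000 + 1.460000)/2 = 1.080000
  f(c_2) = f(1.080000) = -0.833600
  f(a) × f(c) ≥ 0, new interval: [1.080000, 1.460000]
Iteration 3:
  c_3 = (1.080000 + 1.460000)/2 = 1.270000
  f(c_3) = f(1.270000) = -0.387100
  f(a) × f(c) ≥ 0, new interval: [1.270000, 1.460000]
Iteration 4:
  c_4 = (1.270000 + 1.460000)/2 = 1.365000
  f(c_4) = f(1.365000) = -0.136775
  f(a) × f(c) ≥ 0, new interval: [1.365000, 1.460000]

After 4 iteration(s), the approximation is c_4 = 1.365000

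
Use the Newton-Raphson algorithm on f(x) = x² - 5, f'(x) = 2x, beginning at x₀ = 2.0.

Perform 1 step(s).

f(x) = x² - 5
f'(x) = 2x
x₀ = 2.0

Newton-Raphson formula: x_{n+1} = x_n - f(x_n)/f'(x_n)

Iteration 1:
  f(2.000000) = -1.000000
  f'(2.000000) = 4.000000
  x_1 = 2.000000 - (-1.000000)/4.000000 = 2.250000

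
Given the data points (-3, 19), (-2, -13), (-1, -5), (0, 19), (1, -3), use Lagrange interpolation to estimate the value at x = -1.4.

Lagrange interpolation formula:
P(x) = Σ yᵢ × Lᵢ(x)
where Lᵢ(x) = Π_{j≠i} (x - xⱼ)/(xᵢ - xⱼ)

L_0(-1.4) = (-1.4 - (-2))/(-3 - (-2)) × (-1.4 - (-1))/(-3 - (-1)) × (-1.4 - 0)/(-3 - 0) × (-1.4 - 1)/(-3 - 1) = -0.033600
L_1(-1.4) = (-1.4 - (-3))/(-2 - (-3)) × (-1.4 - (-1))/(-2 - (-1)) × (-1.4 - 0)/(-2 - 0) × (-1.4 - 1)/(-2 - 1) = 0.358400
L_2(-1.4) = (-1.4 - (-3))/(-1 - (-3)) × (-1.4 - (-2))/(-1 - (-2)) × (-1.4 - 0)/(-1 - 0) × (-1.4 - 1)/(-1 - 1) = 0.806400
L_3(-1.4) = (-1.4 - (-3))/(0 - (-3)) × (-1.4 - (-2))/(0 - (-2)) × (-1.4 - (-1))/(0 - (-1)) × (-1.4 - 1)/(0 - 1) = -0.153600
L_4(-1.4) = (-1.4 - (-3))/(1 - (-3)) × (-1.4 - (-2))/(1 - (-2)) × (-1.4 - (-1))/(1 - (-1)) × (-1.4 - 0)/(1 - 0) = 0.022400

P(-1.4) = 19×L_0(-1.4) + (-13)×L_1(-1.4) + (-5)×L_2(-1.4) + 19×L_3(-1.4) + (-3)×L_4(-1.4)
P(-1.4) = -12.315200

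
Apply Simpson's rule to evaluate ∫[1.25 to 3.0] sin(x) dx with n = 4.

f(x) = sin(x)
a = 1.25, b = 3.0, n = 4
h = (b - a)/n = 0.437500

Simpson's rule: (h/3)[f(x₀) + 4f(x₁) + 2f(x₂) + ... + f(xₙ)]

x_0 = 1.2500, f(x_0) = 0.948985, coefficient = 1
x_1 = 1.6875, f(x_1) = 0.993198, coefficient = 4
x_2 = 2.1250, f(x_2) = 0.850320, coefficient = 2
x_3 = 2.5625, f(x_3) = 0.547265, coefficient = 4
x_4 = 3.0000, f(x_4) = 0.141120, coefficient = 1

I ≈ (0.437500/3) × 8.952595 = 1.305587
Exact value: 1.305315
Error: 0.000272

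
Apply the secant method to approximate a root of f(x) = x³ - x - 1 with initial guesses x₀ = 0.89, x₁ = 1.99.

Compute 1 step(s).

f(x) = x³ - x - 1
x₀ = 0.89, x₁ = 1.99

Secant formula: x_{n+1} = x_n - f(x_n)(x_n - x_{n-1})/(f(x_n) - f(x_{n-1}))

Iteration 1:
  f(0.890000) = -1.185031
  f(1.990000) = 4.890599
  x_2 = 1.990000 - 4.890599×(1.990000 - 0.890000)/(4.890599 - (-1.185031))
       = 1.104551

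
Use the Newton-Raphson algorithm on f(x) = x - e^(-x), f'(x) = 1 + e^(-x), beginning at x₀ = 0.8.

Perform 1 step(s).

f(x) = x - e^(-x)
f'(x) = 1 + e^(-x)
x₀ = 0.8

Newton-Raphson formula: x_{n+1} = x_n - f(x_n)/f'(x_n)

Iteration 1:
  f(0.800000) = 0.350671
  f'(0.800000) = 1.449329
  x_1 = 0.800000 - 0.350671/1.449329 = 0.558046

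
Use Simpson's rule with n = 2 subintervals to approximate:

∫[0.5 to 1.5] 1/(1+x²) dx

f(x) = 1/(1+x²)
a = 0.5, b = 1.5, n = 2
h = (b - a)/n = 0.500000

Simpson's rule: (h/3)[f(x₀) + 4f(x₁) + 2f(x₂) + ... + f(xₙ)]

x_0 = 0.5000, f(x_0) = 0.800000, coefficient = 1
x_1 = 1.0000, f(x_1) = 0.500000, coefficient = 4
x_2 = 1.5000, f(x_2) = 0.307692, coefficient = 1

I ≈ (0.500000/3) × 3.107692 = 0.517949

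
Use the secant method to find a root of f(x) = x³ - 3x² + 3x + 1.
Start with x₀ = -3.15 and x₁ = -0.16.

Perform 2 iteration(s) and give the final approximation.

f(x) = x³ - 3x² + 3x + 1
x₀ = -3.15, x₁ = -0.16

Secant formula: x_{n+1} = x_n - f(x_n)(x_n - x_{n-1})/(f(x_n) - f(x_{n-1}))

Iteration 1:
  f(-3.150000) = -69.473375
  f(-0.160000) = 0.439104
  x_2 = -0.160000 - 0.439104×(-0.160000 - (-3.150000))/(0.439104 - (-69.473375))
       = -0.178779
Iteration 2:
  f(-0.160000) = 0.439104
  f(-0.178779) = 0.362061
  x_3 = -0.178779 - 0.362061×(-0.178779 - (-0.160000))/(0.362061 - 0.439104)
       = -0.267033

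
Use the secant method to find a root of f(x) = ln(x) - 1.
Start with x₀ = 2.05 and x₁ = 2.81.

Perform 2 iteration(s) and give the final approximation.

f(x) = ln(x) - 1
x₀ = 2.05, x₁ = 2.81

Secant formula: x_{n+1} = x_n - f(x_n)(x_n - x_{n-1})/(f(x_n) - f(x_{n-1}))

Iteration 1:
  f(2.050000) = -0.282160
  f(2.810000) = 0.033184
  x_2 = 2.810000 - 0.033184×(2.810000 - 2.050000)/(0.033184 - (-0.282160))
       = 2.730023
Iteration 2:
  f(2.810000) = 0.033184
  f(2.730023) = 0.004310
  x_3 = 2.730023 - 0.004310×(2.730023 - 2.810000)/(0.004310 - 0.033184)
       = 2.718085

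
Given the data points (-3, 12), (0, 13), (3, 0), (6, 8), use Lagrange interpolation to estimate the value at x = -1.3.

Lagrange interpolation formula:
P(x) = Σ yᵢ × Lᵢ(x)
where Lᵢ(x) = Π_{j≠i} (x - xⱼ)/(xᵢ - xⱼ)

L_0(-1.3) = (-1.3 - 0)/(-3 - 0) × (-1.3 - 3)/(-3 - 3) × (-1.3 - 6)/(-3 - 6) = 0.251895
L_1(-1.3) = (-1.3 - (-3))/(0 - (-3)) × (-1.3 - 3)/(0 - 3) × (-1.3 - 6)/(0 - 6) = 0.988204
L_2(-1.3) = (-1.3 - (-3))/(3 - (-3)) × (-1.3 - 0)/(3 - 0) × (-1.3 - 6)/(3 - 6) = -0.298759
L_3(-1.3) = (-1.3 - (-3))/(6 - (-3)) × (-1.3 - 0)/(6 - 0) × (-1.3 - 3)/(6 - 3) = 0.058660

P(-1.3) = 12×L_0(-1.3) + 13×L_1(-1.3) + 0×L_2(-1.3) + 8×L_3(-1.3)
P(-1.3) = 16.338673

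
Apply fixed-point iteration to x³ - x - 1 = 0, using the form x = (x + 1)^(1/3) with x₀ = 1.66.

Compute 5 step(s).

Equation: x³ - x - 1 = 0
Fixed-point form: x = (x + 1)^(1/3)
x₀ = 1.66

x_1 = g(1.660000) = 1.385566
x_2 = g(1.385566) = 1.336176
x_3 = g(1.336176) = 1.326891
x_4 = g(1.326891) = 1.325131
x_5 = g(1.325131) = 1.324796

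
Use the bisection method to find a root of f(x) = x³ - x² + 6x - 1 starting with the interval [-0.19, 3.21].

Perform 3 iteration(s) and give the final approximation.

f(x) = x³ - x² + 6x - 1
Initial interval: [-0.19, 3.21]

Iteration 1:
  c_1 = (-0.190000 + 3.210000)/2 = 1.510000
  f(c_1) = f(1.510000) = 9.222851
  f(a) × f(c) < 0, new interval: [-0.190000, 1.510000]
Iteration 2:
  c_2 = (-0.190000 + 1.510000)/2 = 0.660000
  f(c_2) = f(0.660000) = 2.811896
  f(a) × f(c) < 0, new interval: [-0.190000, 0.660000]
Iteration 3:
  c_3 = (-0.190000 + 0.660000)/2 = 0.235000
  f(c_3) = f(0.235000) = 0.367753
  f(a) × f(c) < 0, new interval: [-0.190000, 0.235000]

After 3 iteration(s), the approximation is c_3 = 0.235000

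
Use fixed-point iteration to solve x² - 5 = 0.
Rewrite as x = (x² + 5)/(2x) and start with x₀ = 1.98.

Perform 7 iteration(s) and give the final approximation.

Equation: x² - 5 = 0
Fixed-point form: x = (x² + 5)/(2x)
x₀ = 1.98

x_1 = g(1.980000) = 2.252626
x_2 = g(2.252626) = 2.236129
x_3 = g(2.236129) = 2.236068
x_4 = g(2.236068) = 2.236068
x_5 = g(2.236068) = 2.236068
x_6 = g(2.236068) = 2.236068
x_7 = g(2.236068) = 2.236068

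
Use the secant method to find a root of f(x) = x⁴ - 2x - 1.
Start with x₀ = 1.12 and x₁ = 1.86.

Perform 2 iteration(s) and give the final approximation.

f(x) = x⁴ - 2x - 1
x₀ = 1.12, x₁ = 1.86

Secant formula: x_{n+1} = x_n - f(x_n)(x_n - x_{n-1})/(f(x_n) - f(x_{n-1}))

Iteration 1:
  f(1.120000) = -1.666481
  f(1.860000) = 7.248832
  x_2 = 1.860000 - 7.248832×(1.860000 - 1.120000)/(7.248832 - (-1.666481))
       = 1.258323
Iteration 2:
  f(1.860000) = 7.248832
  f(1.258323) = -1.009562
  x_3 = 1.258323 - (-1.009562)×(1.258323 - 1.860000)/(-1.009562 - 7.248832)
       = 1.331876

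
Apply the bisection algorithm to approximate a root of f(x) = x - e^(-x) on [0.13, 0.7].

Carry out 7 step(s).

f(x) = x - e^(-x)
Initial interval: [0.13, 0.7]

Iteration 1:
  c_1 = (0.130000 + 0.700000)/2 = 0.415000
  f(c_1) = f(0.415000) = -0.245340
  f(a) × f(c) ≥ 0, new interval: [0.415000, 0.700000]
Iteration 2:
  c_2 = (0.415000 + 0.700000)/2 = 0.557500
  f(c_2) = f(0.557500) = -0.015139
  f(a) × f(c) ≥ 0, new interval: [0.557500, 0.700000]
Iteration 3:
  c_3 = (0.557500 + 0.700000)/2 = 0.628750
  f(c_3) = f(0.628750) = 0.095492
  f(a) × f(c) < 0, new interval: [0.557500, 0.628750]
Iteration 4:
  c_4 = (0.557500 + 0.628750)/2 = 0.593125
  f(c_4) = f(0.593125) = 0.040527
  f(a) × f(c) < 0, new interval: [0.557500, 0.593125]
Iteration 5:
  c_5 = (0.557500 + 0.593125)/2 = 0.575312
  f(c_5) = f(0.575312) = 0.012783
  f(a) × f(c) < 0, new interval: [0.557500, 0.575312]
Iteration 6:
  c_6 = (0.557500 + 0.575312)/2 = 0.566406
  f(c_6) = f(0.566406) = -0.001155
  f(a) × f(c) ≥ 0, new interval: [0.566406, 0.575312]
Iteration 7:
  c_7 = (0.566406 + 0.575312)/2 = 0.570859
  f(c_7) = f(0.570859) = 0.005820
  f(a) × f(c) < 0, new interval: [0.566406, 0.570859]

After 7 iteration(s), the approximation is c_7 = 0.570859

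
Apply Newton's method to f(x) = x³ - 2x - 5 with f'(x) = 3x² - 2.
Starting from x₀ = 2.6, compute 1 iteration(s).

f(x) = x³ - 2x - 5
f'(x) = 3x² - 2
x₀ = 2.6

Newton-Raphson formula: x_{n+1} = x_n - f(x_n)/f'(x_n)

Iteration 1:
  f(2.600000) = 7.376000
  f'(2.600000) = 18.280000
  x_1 = 2.600000 - 7.376000/18.280000 = 2.196499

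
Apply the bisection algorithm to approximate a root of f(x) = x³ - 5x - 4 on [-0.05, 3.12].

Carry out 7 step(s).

f(x) = x³ - 5x - 4
Initial interval: [-0.05, 3.12]

Iteration 1:
  c_1 = (-0.050000 + 3.120000)/2 = 1.535000
  f(c_1) = f(1.535000) = -8.058195
  f(a) × f(c) ≥ 0, new interval: [1.535000, 3.120000]
Iteration 2:
  c_2 = (1.535000 + 3.120000)/2 = 2.327500
  f(c_2) = f(2.327500) = -3.028836
  f(a) × f(c) ≥ 0, new interval: [2.327500, 3.120000]
Iteration 3:
  c_3 = (2.327500 + 3.120000)/2 = 2.723750
  f(c_3) = f(2.723750) = 2.588245
  f(a) × f(c) < 0, new interval: [2.327500, 2.723750]
Iteration 4:
  c_4 = (2.327500 + 2.723750)/2 = 2.525625
  f(c_4) = f(2.525625) = -0.517715
  f(a) × f(c) ≥ 0, new interval: [2.525625, 2.723750]
Iteration 5:
  c_5 = (2.525625 + 2.723750)/2 = 2.624687
  f(c_5) = f(2.624687) = 0.957994
  f(a) × f(c) < 0, new interval: [2.525625, 2.624687]
Iteration 6:
  c_6 = (2.525625 + 2.624687)/2 = 2.575156
  f(c_6) = f(2.575156) = 0.201186
  f(a) × f(c) < 0, new interval: [2.525625, 2.575156]
Iteration 7:
  c_7 = (2.525625 + 2.575156)/2 = 2.550391
  f(c_7) = f(2.550391) = -0.162957
  f(a) × f(c) ≥ 0, new interval: [2.550391, 2.575156]

After 7 iteration(s), the approximation is c_7 = 2.550391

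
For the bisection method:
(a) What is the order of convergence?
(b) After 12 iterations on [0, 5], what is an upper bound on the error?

(a) Bisection has linear (order 1) convergence; the error is halved each step.

(b) Error bound = (b-a)/2^n = (5 - 0)/2^{12}
    = 5/2^{12}

(a) 1 (linear); (b) error ≤ 1.22e-03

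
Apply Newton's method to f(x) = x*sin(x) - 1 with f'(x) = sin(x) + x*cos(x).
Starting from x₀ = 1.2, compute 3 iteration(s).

f(x) = x*sin(x) - 1
f'(x) = sin(x) + x*cos(x)
x₀ = 1.2

Newton-Raphson formula: x_{n+1} = x_n - f(x_n)/f'(x_n)

Iteration 1:
  f(1.200000) = 0.118447
  f'(1.200000) = 1.366868
  x_1 = 1.200000 - 0.118447/1.366868 = 1.113344
Iteration 2:
  f(1.113344) = -0.001129
  f'(1.113344) = 1.388904
  x_2 = 1.113344 - (-0.001129)/1.388904 = 1.114157
Iteration 3:
  f(1.114157) = 0.000000
  f'(1.114157) = 1.388809
  x_3 = 1.114157 - 0.000000/1.388809 = 1.114157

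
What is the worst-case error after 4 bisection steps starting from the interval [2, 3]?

Bisection error bound: |error| ≤ (b-a)/2^n
|error| ≤ (3 - 2)/2^4 = 1/2^4
|error| ≤ 0.0625000000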